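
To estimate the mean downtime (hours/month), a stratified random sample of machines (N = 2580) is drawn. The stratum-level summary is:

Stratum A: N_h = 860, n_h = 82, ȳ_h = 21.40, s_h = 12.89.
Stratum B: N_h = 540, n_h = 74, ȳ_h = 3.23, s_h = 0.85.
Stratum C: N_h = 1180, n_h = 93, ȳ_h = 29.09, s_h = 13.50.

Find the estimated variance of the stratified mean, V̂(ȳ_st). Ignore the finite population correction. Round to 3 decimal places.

V̂(ȳ_st) ≈ 0.635

V̂(ȳ_st) = Σ W_h² s_h²/n_h, with W_h = N_h/N and N = 2580:
  stratum A: (860/2580)²·12.89²/82 = 0.225138
  stratum B: (540/2580)²·0.85²/74 = 0.000427715
  stratum C: (1180/2580)²·13.50²/93 = 0.40993
V̂(ȳ_st) = 0.635496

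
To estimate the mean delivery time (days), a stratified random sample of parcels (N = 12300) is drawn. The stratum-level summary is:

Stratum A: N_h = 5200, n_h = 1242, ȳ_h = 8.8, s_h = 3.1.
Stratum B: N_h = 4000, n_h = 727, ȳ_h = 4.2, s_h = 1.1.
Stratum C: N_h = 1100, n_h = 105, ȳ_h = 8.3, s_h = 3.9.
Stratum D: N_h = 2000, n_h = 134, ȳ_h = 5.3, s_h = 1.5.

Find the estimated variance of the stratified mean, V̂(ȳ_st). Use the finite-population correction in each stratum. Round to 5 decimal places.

V̂(ȳ_st) = Σ W_h² (1 − n_h/N_h) s_h²/n_h, with W_h = N_h/N and N = 12300:
  stratum A: (5200/12300)²·(1 − 1242/5200)·3.1²/1242 = 0.00105262
  stratum B: (4000/12300)²·(1 − 727/4000)·1.1²/727 = 0.000144028
  stratum C: (1100/12300)²·(1 − 105/1100)·3.9²/105 = 0.00104796
  stratum D: (2000/12300)²·(1 − 134/2000)·1.5²/134 = 0.000414199
V̂(ȳ_st) = 0.00265881

V̂(ȳ_st) ≈ 0.00266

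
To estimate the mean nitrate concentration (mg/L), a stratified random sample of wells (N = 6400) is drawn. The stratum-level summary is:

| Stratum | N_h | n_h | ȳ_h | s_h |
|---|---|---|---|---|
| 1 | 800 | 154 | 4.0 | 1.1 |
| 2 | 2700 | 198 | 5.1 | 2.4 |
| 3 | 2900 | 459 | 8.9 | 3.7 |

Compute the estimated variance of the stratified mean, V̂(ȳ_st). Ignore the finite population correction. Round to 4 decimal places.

V̂(ȳ_st) = Σ W_h² s_h²/n_h, with W_h = N_h/N and N = 6400:
  stratum 1: (800/6400)²·1.1²/154 = 0.000122768
  stratum 2: (2700/6400)²·2.4²/198 = 0.00517756
  stratum 3: (2900/6400)²·3.7²/459 = 0.00612388
V̂(ȳ_st) = 0.0114242

V̂(ȳ_st) ≈ 0.0114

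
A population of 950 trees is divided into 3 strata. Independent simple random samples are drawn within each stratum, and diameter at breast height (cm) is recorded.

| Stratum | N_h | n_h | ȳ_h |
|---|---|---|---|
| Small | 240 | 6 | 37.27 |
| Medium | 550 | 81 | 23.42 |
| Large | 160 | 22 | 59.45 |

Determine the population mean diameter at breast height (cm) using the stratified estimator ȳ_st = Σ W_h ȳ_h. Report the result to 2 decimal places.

ȳ_st ≈ 32.99

N = Σ N_h = 950. Stratum weights W_h = N_h/N.
ȳ_st = (240·37.27 + 550·23.42 + 160·59.45) / 950 = 32.9872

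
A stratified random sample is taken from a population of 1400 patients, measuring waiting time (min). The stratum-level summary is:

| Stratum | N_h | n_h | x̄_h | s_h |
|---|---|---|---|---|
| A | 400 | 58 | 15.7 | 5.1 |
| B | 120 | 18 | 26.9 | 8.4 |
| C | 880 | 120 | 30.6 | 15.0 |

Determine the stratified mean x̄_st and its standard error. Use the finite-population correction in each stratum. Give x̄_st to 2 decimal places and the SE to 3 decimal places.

x̄_st ≈ 26.03, SE ≈ 0.834

x̄_st = Σ W_h x̄_h = (400·15.7 + 120·26.9 + 880·30.6)/1400 = 26.02571
V̂(x̄_st) = Σ W_h² (1 − n_h/N_h) s_h²/n_h, with W_h = N_h/N and N = 1400:
  stratum A: (400/1400)²·(1 − 58/400)·5.1²/58 = 0.0312999
  stratum B: (120/1400)²·(1 − 18/120)·8.4²/18 = 0.02448
  stratum C: (880/1400)²·(1 − 120/880)·15.0²/120 = 0.639796
V̂(x̄_st) = 0.695576
SE(x̄_st) = √0.695576 = 0.834012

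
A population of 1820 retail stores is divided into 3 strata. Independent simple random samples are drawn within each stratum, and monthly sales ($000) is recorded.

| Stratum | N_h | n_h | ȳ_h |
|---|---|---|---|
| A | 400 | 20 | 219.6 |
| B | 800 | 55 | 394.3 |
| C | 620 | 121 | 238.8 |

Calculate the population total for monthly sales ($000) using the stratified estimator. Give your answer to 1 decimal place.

τ̂_st ≈ 551336.0

τ̂_st = Σ N_h ȳ_h = 400·219.6 + 800·394.3 + 620·238.8 = 551336.0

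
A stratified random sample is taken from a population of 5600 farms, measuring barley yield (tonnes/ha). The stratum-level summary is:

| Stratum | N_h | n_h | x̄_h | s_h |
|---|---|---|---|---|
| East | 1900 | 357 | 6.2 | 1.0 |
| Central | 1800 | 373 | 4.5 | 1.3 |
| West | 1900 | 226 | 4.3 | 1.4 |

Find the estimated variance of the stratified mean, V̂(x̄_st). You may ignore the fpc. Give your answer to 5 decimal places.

V̂(x̄_st) ≈ 0.00179

V̂(x̄_st) = Σ W_h² s_h²/n_h, with W_h = N_h/N and N = 5600:
  stratum East: (1900/5600)²·1.0²/357 = 0.00032245
  stratum Central: (1800/5600)²·1.3²/373 = 0.000468109
  stratum West: (1900/5600)²·1.4²/226 = 0.000998341
V̂(x̄_st) = 0.0017889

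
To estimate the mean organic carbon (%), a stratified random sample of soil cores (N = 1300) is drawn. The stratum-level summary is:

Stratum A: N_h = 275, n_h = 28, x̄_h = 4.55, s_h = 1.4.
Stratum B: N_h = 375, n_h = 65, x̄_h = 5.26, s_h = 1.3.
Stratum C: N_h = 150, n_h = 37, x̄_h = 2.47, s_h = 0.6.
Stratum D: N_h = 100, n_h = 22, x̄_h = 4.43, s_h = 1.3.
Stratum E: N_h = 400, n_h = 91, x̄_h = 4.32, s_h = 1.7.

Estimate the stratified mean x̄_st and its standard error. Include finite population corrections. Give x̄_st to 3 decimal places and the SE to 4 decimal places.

x̄_st ≈ 4.435, SE ≈ 0.0859

x̄_st = Σ W_h x̄_h = (275·4.55 + 375·5.26 + 150·2.47 + 100·4.43 + 400·4.32)/1300 = 4.43481
V̂(x̄_st) = Σ W_h² (1 − n_h/N_h) s_h²/n_h, with W_h = N_h/N and N = 1300:
  stratum A: (275/1300)²·(1 − 28/275)·1.4²/28 = 0.00281346
  stratum B: (375/1300)²·(1 − 65/375)·1.3²/65 = 0.00178846
  stratum C: (150/1300)²·(1 − 37/150)·0.6²/37 = 9.75852e-05
  stratum D: (100/1300)²·(1 − 22/100)·1.3²/22 = 0.000354545
  stratum E: (400/1300)²·(1 − 91/400)·1.7²/91 = 0.00232267
V̂(x̄_st) = 0.00737673
SE(x̄_st) = √0.00737673 = 0.0858879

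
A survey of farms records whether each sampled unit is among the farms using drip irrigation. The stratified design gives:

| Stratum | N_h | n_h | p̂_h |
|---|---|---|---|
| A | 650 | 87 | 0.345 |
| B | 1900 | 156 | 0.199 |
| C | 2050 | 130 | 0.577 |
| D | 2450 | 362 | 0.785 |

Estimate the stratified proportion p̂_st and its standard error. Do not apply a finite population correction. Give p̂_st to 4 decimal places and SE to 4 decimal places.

p̂_st ≈ 0.5260, SE ≈ 0.0177

N = 7050; stratum weights W_h = N_h/N.
p̂_st = Σ W_h p̂_h = (650·0.345 + 1900·0.199 + 2050·0.577 + 2450·0.785)/7050 = 0.52602
V̂(p̂_st) = Σ W_h² p̂_h(1−p̂_h)/(n_h−1):
  stratum A: (650/7050)²·0.345·0.655/86 = 2.23363e-05
  stratum B: (1900/7050)²·0.199·0.801/155 = 7.46935e-05
  stratum C: (2050/7050)²·0.577·0.423/129 = 0.000159976
  stratum D: (2450/7050)²·0.785·0.215/361 = 5.64618e-05
V̂(p̂_st) = 0.000313468; SE = √V̂ = 0.017705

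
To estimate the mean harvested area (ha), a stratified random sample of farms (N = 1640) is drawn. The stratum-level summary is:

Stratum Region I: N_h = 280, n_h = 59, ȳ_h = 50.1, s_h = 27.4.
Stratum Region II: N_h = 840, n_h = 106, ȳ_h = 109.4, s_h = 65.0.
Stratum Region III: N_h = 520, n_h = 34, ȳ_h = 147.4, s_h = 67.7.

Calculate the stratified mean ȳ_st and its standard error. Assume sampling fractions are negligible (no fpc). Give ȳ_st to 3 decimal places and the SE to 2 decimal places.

ȳ_st ≈ 111.324, SE ≈ 4.94

ȳ_st = Σ W_h ȳ_h = (280·50.1 + 840·109.4 + 520·147.4)/1640 = 111.32439
V̂(ȳ_st) = Σ W_h² s_h²/n_h, with W_h = N_h/N and N = 1640:
  stratum Region I: (280/1640)²·27.4²/59 = 0.370918
  stratum Region II: (840/1640)²·65.0²/106 = 10.4566
  stratum Region III: (520/1640)²·67.7²/34 = 13.5524
V̂(ȳ_st) = 24.38
SE(ȳ_st) = √24.38 = 4.93761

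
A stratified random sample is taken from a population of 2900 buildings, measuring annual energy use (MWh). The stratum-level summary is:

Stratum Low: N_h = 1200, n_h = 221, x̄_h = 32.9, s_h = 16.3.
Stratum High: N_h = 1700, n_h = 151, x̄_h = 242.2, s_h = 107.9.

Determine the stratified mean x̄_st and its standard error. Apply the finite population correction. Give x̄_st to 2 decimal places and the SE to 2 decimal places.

x̄_st = Σ W_h x̄_h = (1200·32.9 + 1700·242.2)/2900 = 155.59310
V̂(x̄_st) = Σ W_h² (1 − n_h/N_h) s_h²/n_h, with W_h = N_h/N and N = 2900:
  stratum Low: (1200/2900)²·(1 − 221/1200)·16.3²/221 = 0.167939
  stratum High: (1700/2900)²·(1 − 151/1700)·107.9²/151 = 24.1418
V̂(x̄_st) = 24.3098
SE(x̄_st) = √24.3098 = 4.93049

x̄_st ≈ 155.59, SE ≈ 4.93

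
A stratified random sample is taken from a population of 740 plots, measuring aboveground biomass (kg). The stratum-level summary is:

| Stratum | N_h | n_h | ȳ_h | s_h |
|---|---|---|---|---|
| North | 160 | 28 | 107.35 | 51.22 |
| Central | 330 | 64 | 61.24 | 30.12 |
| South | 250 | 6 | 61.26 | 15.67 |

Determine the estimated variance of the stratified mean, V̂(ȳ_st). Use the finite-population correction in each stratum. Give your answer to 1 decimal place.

V̂(ȳ_st) ≈ 10.4

V̂(ȳ_st) = Σ W_h² (1 − n_h/N_h) s_h²/n_h, with W_h = N_h/N and N = 740:
  stratum North: (160/740)²·(1 − 28/160)·51.22²/28 = 3.6137
  stratum Central: (330/740)²·(1 − 64/330)·30.12²/64 = 2.27228
  stratum South: (250/740)²·(1 − 6/250)·15.67²/6 = 4.55883
V̂(ȳ_st) = 10.4448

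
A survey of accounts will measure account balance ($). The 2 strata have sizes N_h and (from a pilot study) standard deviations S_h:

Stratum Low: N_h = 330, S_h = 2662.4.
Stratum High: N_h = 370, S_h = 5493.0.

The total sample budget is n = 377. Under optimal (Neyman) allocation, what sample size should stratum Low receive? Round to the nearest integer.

114

Neyman allocation: n_h = n · N_h S_h / Σ N_i S_i, with n = 377.
  stratum Low: N_h·S_h = 330·2662.4 = 878592.00
  stratum High: N_h·S_h = 370·5493.0 = 2032410.00
Σ N_h S_h = 2911002.00
n for stratum Low = 377·878592.00/2911002.00 = 113.785 → 114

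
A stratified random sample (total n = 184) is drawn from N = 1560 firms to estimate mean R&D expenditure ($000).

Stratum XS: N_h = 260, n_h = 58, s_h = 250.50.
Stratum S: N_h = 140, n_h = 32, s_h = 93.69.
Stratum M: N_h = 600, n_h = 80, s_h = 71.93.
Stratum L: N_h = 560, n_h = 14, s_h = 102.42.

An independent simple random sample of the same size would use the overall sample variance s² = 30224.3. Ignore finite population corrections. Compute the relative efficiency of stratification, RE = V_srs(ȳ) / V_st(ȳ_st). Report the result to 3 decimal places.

V̂(ȳ_st) = Σ W_h² s_h²/n_h, with W_h = N_h/N and N = 1560:
  stratum XS: (260/1560)²·250.50²/58 = 30.0528
  stratum S: (140/1560)²·93.69²/32 = 2.20924
  stratum M: (600/1560)²·71.93²/80 = 9.56717
  stratum L: (560/1560)²·102.42²/14 = 96.5536
V_st = 138.383
V_srs = s²/n = 30224.3/184 = 164.262
Relative efficiency = V_srs / V_st = 164.262/138.383 = 1.1870

RE ≈ 1.187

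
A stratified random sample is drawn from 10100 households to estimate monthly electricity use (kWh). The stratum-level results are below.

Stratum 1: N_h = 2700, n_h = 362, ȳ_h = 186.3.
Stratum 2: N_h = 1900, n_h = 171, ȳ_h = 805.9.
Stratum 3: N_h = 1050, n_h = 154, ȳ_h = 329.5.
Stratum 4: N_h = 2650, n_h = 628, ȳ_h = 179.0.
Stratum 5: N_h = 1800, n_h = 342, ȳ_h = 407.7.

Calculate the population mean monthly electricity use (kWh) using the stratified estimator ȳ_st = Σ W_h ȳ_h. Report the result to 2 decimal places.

ȳ_st ≈ 355.29

N = Σ N_h = 10100. Stratum weights W_h = N_h/N.
ȳ_st = (2700·186.3 + 1900·805.9 + 1050·329.5 + 2650·179.0 + 1800·407.7) / 10100 = 355.2876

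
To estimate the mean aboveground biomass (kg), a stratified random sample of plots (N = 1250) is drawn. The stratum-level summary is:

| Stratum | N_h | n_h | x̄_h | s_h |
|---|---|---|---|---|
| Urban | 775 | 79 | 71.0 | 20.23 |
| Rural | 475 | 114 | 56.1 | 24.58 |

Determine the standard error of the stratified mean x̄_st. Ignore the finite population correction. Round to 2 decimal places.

V̂(x̄_st) = Σ W_h² s_h²/n_h, with W_h = N_h/N and N = 1250:
  stratum Urban: (775/1250)²·20.23²/79 = 1.99135
  stratum Rural: (475/1250)²·24.58²/114 = 0.76529
V̂(x̄_st) = 2.75664
SE(x̄_st) = √2.75664 = 1.66031

SE(x̄_st) ≈ 1.66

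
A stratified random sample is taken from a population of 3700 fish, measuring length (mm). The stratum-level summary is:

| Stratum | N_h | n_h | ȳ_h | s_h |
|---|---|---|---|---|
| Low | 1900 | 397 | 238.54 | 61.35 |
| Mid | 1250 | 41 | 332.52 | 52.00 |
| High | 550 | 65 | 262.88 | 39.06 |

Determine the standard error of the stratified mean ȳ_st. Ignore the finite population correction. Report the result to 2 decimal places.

V̂(ȳ_st) = Σ W_h² s_h²/n_h, with W_h = N_h/N and N = 3700:
  stratum Low: (1900/3700)²·61.35²/397 = 2.50001
  stratum Mid: (1250/3700)²·52.00²/41 = 7.5273
  stratum High: (550/3700)²·39.06²/65 = 0.518648
V̂(ȳ_st) = 10.546
SE(ȳ_st) = √10.546 = 3.24746

SE(ȳ_st) ≈ 3.25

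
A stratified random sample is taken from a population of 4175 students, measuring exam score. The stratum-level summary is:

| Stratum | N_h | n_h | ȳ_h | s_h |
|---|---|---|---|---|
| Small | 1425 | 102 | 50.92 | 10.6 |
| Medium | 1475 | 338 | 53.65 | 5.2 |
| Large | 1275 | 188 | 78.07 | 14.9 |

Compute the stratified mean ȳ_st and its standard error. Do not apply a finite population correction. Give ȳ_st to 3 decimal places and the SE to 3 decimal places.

ȳ_st = Σ W_h ȳ_h = (1425·50.92 + 1475·53.65 + 1275·78.07)/4175 = 60.17581
V̂(ȳ_st) = Σ W_h² s_h²/n_h, with W_h = N_h/N and N = 4175:
  stratum Small: (1425/4175)²·10.6²/102 = 0.12833
  stratum Medium: (1475/4175)²·5.2²/338 = 0.0099853
  stratum Large: (1275/4175)²·14.9²/188 = 0.110134
V̂(ȳ_st) = 0.24845
SE(ȳ_st) = √0.24845 = 0.498447

ȳ_st ≈ 60.176, SE ≈ 0.498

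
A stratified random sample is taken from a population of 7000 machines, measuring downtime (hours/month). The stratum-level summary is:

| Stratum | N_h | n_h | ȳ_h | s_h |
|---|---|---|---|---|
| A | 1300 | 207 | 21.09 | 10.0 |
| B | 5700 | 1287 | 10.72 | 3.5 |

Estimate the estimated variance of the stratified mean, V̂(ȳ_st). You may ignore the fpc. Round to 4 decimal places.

V̂(ȳ_st) ≈ 0.0230

V̂(ȳ_st) = Σ W_h² s_h²/n_h, with W_h = N_h/N and N = 7000:
  stratum A: (1300/7000)²·10.0²/207 = 0.0166617
  stratum B: (5700/7000)²·3.5²/1287 = 0.00631119
V̂(ȳ_st) = 0.0229729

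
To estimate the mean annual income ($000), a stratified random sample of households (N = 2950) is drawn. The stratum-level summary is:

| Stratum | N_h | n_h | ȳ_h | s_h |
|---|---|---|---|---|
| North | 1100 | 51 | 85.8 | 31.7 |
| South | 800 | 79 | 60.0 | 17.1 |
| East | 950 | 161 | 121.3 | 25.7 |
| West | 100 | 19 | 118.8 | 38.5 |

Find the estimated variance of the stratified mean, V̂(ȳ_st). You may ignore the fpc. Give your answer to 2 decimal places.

V̂(ȳ_st) = Σ W_h² s_h²/n_h, with W_h = N_h/N and N = 2950:
  stratum North: (1100/2950)²·31.7²/51 = 2.73962
  stratum South: (800/2950)²·17.1²/79 = 0.272208
  stratum East: (950/2950)²·25.7²/161 = 0.425445
  stratum West: (100/2950)²·38.5²/19 = 0.0896445
V̂(ȳ_st) = 3.52691

V̂(ȳ_st) ≈ 3.53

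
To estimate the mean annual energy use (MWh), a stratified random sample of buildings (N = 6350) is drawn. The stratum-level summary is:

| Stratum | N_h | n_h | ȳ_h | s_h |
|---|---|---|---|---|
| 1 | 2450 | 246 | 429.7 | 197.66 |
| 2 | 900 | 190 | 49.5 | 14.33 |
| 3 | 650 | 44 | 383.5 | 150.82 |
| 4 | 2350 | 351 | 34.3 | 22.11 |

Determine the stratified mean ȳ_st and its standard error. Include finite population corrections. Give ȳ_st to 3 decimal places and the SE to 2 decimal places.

ȳ_st ≈ 224.755, SE ≈ 5.15

ȳ_st = Σ W_h ȳ_h = (2450·429.7 + 900·49.5 + 650·383.5 + 2350·34.3)/6350 = 224.75512
V̂(ȳ_st) = Σ W_h² (1 − n_h/N_h) s_h²/n_h, with W_h = N_h/N and N = 6350:
  stratum 1: (2450/6350)²·(1 − 246/2450)·197.66²/246 = 21.2683
  stratum 2: (900/6350)²·(1 − 190/900)·14.33²/190 = 0.0171274
  stratum 3: (650/6350)²·(1 − 44/650)·150.82²/44 = 5.05014
  stratum 4: (2350/6350)²·(1 − 351/2350)·22.11²/351 = 0.162257
V̂(ȳ_st) = 26.4978
SE(ȳ_st) = √26.4978 = 5.1476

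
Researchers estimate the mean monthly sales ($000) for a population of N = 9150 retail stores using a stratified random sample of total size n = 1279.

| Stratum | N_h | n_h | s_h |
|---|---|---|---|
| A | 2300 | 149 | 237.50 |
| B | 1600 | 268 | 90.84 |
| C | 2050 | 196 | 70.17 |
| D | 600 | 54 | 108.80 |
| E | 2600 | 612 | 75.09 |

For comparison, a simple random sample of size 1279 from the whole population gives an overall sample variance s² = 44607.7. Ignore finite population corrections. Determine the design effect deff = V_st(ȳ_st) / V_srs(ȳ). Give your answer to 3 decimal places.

deff ≈ 0.797

V̂(ȳ_st) = Σ W_h² s_h²/n_h, with W_h = N_h/N and N = 9150:
  stratum A: (2300/9150)²·237.50²/149 = 23.9196
  stratum B: (1600/9150)²·90.84²/268 = 0.941493
  stratum C: (2050/9150)²·70.17²/196 = 1.26099
  stratum D: (600/9150)²·108.80²/54 = 0.942593
  stratum E: (2600/9150)²·75.09²/612 = 0.743905
V_st = 27.8086
V_srs = s²/n = 44607.7/1279 = 34.877
deff = V_st / V_srs = 27.8086/34.877 = 0.7973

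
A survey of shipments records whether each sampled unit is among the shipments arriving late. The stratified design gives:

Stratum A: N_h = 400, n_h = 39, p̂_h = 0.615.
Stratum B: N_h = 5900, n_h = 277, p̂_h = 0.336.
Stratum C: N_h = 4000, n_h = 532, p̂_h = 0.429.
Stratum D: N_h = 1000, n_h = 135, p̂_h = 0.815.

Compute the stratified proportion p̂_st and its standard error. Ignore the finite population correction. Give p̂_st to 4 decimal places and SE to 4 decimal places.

N = 11300; stratum weights W_h = N_h/N.
p̂_st = Σ W_h p̂_h = (400·0.615 + 5900·0.336 + 4000·0.429 + 1000·0.815)/11300 = 0.42119
V̂(p̂_st) = Σ W_h² p̂_h(1−p̂_h)/(n_h−1):
  stratum A: (400/11300)²·0.615·0.385/38 = 7.80756e-06
  stratum B: (5900/11300)²·0.336·0.664/276 = 0.000220366
  stratum C: (4000/11300)²·0.429·0.571/531 = 5.78045e-05
  stratum D: (1000/11300)²·0.815·0.185/134 = 8.81186e-06
V̂(p̂_st) = 0.00029479; SE = √V̂ = 0.0171695

p̂_st ≈ 0.4212, SE ≈ 0.0172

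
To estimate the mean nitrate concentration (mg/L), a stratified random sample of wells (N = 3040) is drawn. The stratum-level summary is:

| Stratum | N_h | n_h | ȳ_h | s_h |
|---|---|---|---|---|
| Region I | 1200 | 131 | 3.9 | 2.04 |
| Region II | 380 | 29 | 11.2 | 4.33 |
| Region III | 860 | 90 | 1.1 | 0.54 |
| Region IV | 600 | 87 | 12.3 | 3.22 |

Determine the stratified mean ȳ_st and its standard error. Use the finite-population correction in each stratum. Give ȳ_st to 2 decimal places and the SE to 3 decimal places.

ȳ_st ≈ 5.68, SE ≈ 0.134

ȳ_st = Σ W_h ȳ_h = (1200·3.9 + 380·11.2 + 860·1.1 + 600·12.3)/3040 = 5.67829
V̂(ȳ_st) = Σ W_h² (1 − n_h/N_h) s_h²/n_h, with W_h = N_h/N and N = 3040:
  stratum Region I: (1200/3040)²·(1 − 131/1200)·2.04²/131 = 0.00440962
  stratum Region II: (380/3040)²·(1 − 29/380)·4.33²/29 = 0.00933085
  stratum Region III: (860/3040)²·(1 − 90/860)·0.54²/90 = 0.00023216
  stratum Region IV: (600/3040)²·(1 − 87/600)·3.22²/87 = 0.0039693
V̂(ȳ_st) = 0.0179419
SE(ȳ_st) = √0.0179419 = 0.133947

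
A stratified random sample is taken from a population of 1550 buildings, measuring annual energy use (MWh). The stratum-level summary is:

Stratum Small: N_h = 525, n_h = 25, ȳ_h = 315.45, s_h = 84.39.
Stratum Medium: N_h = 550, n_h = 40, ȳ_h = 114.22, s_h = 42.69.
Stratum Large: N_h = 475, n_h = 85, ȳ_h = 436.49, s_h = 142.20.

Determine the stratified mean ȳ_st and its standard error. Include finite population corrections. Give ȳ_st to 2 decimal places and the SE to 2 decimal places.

ȳ_st = Σ W_h ȳ_h = (525·315.45 + 550·114.22 + 475·436.49)/1550 = 281.13871
V̂(ȳ_st) = Σ W_h² (1 − n_h/N_h) s_h²/n_h, with W_h = N_h/N and N = 1550:
  stratum Small: (525/1550)²·(1 − 25/525)·84.39²/25 = 31.1249
  stratum Medium: (550/1550)²·(1 − 40/550)·42.69²/40 = 5.31939
  stratum Large: (475/1550)²·(1 − 85/475)·142.20²/85 = 18.3432
V̂(ȳ_st) = 54.7875
SE(ȳ_st) = √54.7875 = 7.40186

ȳ_st ≈ 281.14, SE ≈ 7.40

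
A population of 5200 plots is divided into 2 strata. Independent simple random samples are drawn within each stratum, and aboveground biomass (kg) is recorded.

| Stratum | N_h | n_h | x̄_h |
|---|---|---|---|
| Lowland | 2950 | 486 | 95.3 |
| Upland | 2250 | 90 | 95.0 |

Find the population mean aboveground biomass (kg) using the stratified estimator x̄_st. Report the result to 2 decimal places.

x̄_st ≈ 95.17

N = Σ N_h = 5200. Stratum weights W_h = N_h/N.
x̄_st = (2950·95.3 + 2250·95.0) / 5200 = 95.1702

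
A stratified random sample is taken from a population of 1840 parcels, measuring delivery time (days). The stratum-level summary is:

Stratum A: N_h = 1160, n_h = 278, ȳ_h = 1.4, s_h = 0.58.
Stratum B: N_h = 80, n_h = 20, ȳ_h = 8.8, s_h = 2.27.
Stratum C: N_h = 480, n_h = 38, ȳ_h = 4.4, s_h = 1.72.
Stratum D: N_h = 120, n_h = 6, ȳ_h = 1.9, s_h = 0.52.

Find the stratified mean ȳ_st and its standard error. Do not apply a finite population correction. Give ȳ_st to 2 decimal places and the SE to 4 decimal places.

ȳ_st = Σ W_h ȳ_h = (1160·1.4 + 80·8.8 + 480·4.4 + 120·1.9)/1840 = 2.53696
V̂(ȳ_st) = Σ W_h² s_h²/n_h, with W_h = N_h/N and N = 1840:
  stratum A: (1160/1840)²·0.58²/278 = 0.000480941
  stratum B: (80/1840)²·2.27²/20 = 0.000487042
  stratum C: (480/1840)²·1.72²/38 = 0.0052981
  stratum D: (120/1840)²·0.52²/6 = 0.000191682
V̂(ȳ_st) = 0.00645776
SE(ȳ_st) = √0.00645776 = 0.0803602

ȳ_st ≈ 2.54, SE ≈ 0.0804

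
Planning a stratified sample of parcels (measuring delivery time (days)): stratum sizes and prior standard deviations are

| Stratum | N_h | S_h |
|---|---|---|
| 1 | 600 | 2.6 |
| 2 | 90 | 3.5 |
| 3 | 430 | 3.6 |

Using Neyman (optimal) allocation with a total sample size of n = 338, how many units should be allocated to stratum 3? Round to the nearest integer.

Neyman allocation: n_h = n · N_h S_h / Σ N_i S_i, with n = 338.
  stratum 1: N_h·S_h = 600·2.6 = 1560.00
  stratum 2: N_h·S_h = 90·3.5 = 315.00
  stratum 3: N_h·S_h = 430·3.6 = 1548.00
Σ N_h S_h = 3423.00
n for stratum 3 = 338·1548.00/3423.00 = 152.855 → 153

153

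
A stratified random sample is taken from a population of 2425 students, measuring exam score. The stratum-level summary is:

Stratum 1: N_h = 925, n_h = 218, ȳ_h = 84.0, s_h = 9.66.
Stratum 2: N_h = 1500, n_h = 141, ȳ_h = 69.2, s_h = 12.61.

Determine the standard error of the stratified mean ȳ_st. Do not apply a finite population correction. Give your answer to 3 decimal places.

V̂(ȳ_st) = Σ W_h² s_h²/n_h, with W_h = N_h/N and N = 2425:
  stratum 1: (925/2425)²·9.66²/218 = 0.0622813
  stratum 2: (1500/2425)²·12.61²/141 = 0.431489
V̂(ȳ_st) = 0.493771
SE(ȳ_st) = √0.493771 = 0.702688

SE(ȳ_st) ≈ 0.703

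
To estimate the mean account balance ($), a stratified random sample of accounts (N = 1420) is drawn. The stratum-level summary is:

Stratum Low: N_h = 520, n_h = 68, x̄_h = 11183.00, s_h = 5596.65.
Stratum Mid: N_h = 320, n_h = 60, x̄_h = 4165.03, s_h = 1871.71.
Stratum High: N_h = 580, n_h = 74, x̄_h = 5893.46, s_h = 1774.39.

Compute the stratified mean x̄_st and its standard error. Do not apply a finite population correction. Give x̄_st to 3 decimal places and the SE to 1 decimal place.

x̄_st = Σ W_h x̄_h = (520·11183.00 + 320·4165.03 + 580·5893.46)/1420 = 7440.96930
V̂(x̄_st) = Σ W_h² s_h²/n_h, with W_h = N_h/N and N = 1420:
  stratum Low: (520/1420)²·5596.65²/68 = 61770
  stratum Mid: (320/1420)²·1871.71²/60 = 2965.17
  stratum High: (580/1420)²·1774.39²/74 = 7098.16
V̂(x̄_st) = 71833.3
SE(x̄_st) = √71833.3 = 268.017

x̄_st ≈ 7440.969, SE ≈ 268.0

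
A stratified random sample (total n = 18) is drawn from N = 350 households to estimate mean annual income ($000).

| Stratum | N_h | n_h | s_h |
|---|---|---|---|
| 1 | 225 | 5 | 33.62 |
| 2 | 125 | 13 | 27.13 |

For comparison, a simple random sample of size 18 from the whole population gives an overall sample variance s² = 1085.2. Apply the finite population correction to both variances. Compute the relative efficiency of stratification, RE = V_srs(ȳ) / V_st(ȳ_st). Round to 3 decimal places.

RE ≈ 0.585

V̂(ȳ_st) = Σ W_h² (1 − n_h/N_h) s_h²/n_h, with W_h = N_h/N and N = 350:
  stratum 1: (225/350)²·(1 − 5/225)·33.62²/5 = 91.347
  stratum 2: (125/350)²·(1 − 13/125)·27.13²/13 = 6.47065
V_st = 97.8177
V_srs = (1 − 18/350)·1085.2/18 = 57.1883
Relative efficiency = V_srs / V_st = 57.1883/97.8177 = 0.5846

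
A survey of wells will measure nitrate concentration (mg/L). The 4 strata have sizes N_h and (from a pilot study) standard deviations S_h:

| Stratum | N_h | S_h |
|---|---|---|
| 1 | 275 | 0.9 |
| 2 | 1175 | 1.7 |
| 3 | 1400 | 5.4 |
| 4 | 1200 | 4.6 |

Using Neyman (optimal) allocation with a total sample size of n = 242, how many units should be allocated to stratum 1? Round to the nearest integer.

Neyman allocation: n_h = n · N_h S_h / Σ N_i S_i, with n = 242.
  stratum 1: N_h·S_h = 275·0.9 = 247.50
  stratum 2: N_h·S_h = 1175·1.7 = 1997.50
  stratum 3: N_h·S_h = 1400·5.4 = 7560.00
  stratum 4: N_h·S_h = 1200·4.6 = 5520.00
Σ N_h S_h = 15325.00
n for stratum 1 = 242·247.50/15325.00 = 3.908 → 4

4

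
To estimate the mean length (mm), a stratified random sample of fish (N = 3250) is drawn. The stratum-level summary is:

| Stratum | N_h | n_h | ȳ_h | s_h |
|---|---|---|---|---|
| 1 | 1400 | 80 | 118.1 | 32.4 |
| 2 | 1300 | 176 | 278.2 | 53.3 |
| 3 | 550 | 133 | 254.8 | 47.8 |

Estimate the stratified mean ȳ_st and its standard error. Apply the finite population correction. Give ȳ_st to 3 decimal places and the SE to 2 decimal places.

ȳ_st ≈ 205.274, SE ≈ 2.21

ȳ_st = Σ W_h ȳ_h = (1400·118.1 + 1300·278.2 + 550·254.8)/3250 = 205.27385
V̂(ȳ_st) = Σ W_h² (1 − n_h/N_h) s_h²/n_h, with W_h = N_h/N and N = 3250:
  stratum 1: (1400/3250)²·(1 − 80/1400)·32.4²/80 = 2.29581
  stratum 2: (1300/3250)²·(1 − 176/1300)·53.3²/176 = 2.23298
  stratum 3: (550/3250)²·(1 − 133/550)·47.8²/133 = 0.373023
V̂(ȳ_st) = 4.90181
SE(ȳ_st) = √4.90181 = 2.214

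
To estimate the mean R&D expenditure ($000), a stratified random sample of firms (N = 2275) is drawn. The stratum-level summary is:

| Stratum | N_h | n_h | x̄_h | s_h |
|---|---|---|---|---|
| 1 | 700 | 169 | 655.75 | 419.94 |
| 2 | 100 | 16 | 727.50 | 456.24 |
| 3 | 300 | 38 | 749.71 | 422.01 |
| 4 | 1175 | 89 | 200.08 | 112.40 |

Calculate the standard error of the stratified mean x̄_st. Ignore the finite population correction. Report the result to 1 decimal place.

SE(x̄_st) ≈ 15.6

V̂(x̄_st) = Σ W_h² s_h²/n_h, with W_h = N_h/N and N = 2275:
  stratum 1: (700/2275)²·419.94²/169 = 98.7918
  stratum 2: (100/2275)²·456.24²/16 = 25.1364
  stratum 3: (300/2275)²·422.01²/38 = 81.497
  stratum 4: (1175/2275)²·112.40²/89 = 37.8665
V̂(x̄_st) = 243.292
SE(x̄_st) = √243.292 = 15.5978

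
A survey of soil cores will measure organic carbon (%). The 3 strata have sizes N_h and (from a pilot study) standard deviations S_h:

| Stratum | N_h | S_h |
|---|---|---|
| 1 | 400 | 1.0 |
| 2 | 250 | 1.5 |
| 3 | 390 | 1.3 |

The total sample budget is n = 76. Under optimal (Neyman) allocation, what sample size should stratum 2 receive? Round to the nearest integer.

22

Neyman allocation: n_h = n · N_h S_h / Σ N_i S_i, with n = 76.
  stratum 1: N_h·S_h = 400·1.0 = 400.00
  stratum 2: N_h·S_h = 250·1.5 = 375.00
  stratum 3: N_h·S_h = 390·1.3 = 507.00
Σ N_h S_h = 1282.00
n for stratum 2 = 76·375.00/1282.00 = 22.231 → 22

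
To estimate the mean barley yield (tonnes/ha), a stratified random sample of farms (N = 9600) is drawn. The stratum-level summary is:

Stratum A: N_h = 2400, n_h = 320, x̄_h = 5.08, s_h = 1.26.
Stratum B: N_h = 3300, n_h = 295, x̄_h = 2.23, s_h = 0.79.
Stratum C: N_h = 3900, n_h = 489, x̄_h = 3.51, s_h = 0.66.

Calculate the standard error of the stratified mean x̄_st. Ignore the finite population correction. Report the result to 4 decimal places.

V̂(x̄_st) = Σ W_h² s_h²/n_h, with W_h = N_h/N and N = 9600:
  stratum A: (2400/9600)²·1.26²/320 = 0.000310078
  stratum B: (3300/9600)²·0.79²/295 = 0.000249987
  stratum C: (3900/9600)²·0.66²/489 = 0.000147016
V̂(x̄_st) = 0.000707082
SE(x̄_st) = √0.000707082 = 0.026591

SE(x̄_st) ≈ 0.0266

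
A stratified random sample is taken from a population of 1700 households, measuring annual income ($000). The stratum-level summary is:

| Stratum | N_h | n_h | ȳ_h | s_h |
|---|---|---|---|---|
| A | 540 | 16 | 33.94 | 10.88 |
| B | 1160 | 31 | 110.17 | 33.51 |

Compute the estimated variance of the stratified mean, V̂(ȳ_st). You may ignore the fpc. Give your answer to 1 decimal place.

V̂(ȳ_st) ≈ 17.6

V̂(ȳ_st) = Σ W_h² s_h²/n_h, with W_h = N_h/N and N = 1700:
  stratum A: (540/1700)²·10.88²/16 = 0.746496
  stratum B: (1160/1700)²·33.51²/31 = 16.8657
V̂(ȳ_st) = 17.6122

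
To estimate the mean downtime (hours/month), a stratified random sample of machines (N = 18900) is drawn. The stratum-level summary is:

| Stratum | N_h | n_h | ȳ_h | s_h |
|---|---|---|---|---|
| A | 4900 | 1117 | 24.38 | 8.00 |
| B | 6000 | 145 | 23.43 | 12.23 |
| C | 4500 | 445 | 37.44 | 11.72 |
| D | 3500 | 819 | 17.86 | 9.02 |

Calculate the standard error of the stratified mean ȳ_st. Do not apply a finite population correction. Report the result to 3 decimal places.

SE(ȳ_st) ≈ 0.359

V̂(ȳ_st) = Σ W_h² s_h²/n_h, with W_h = N_h/N and N = 18900:
  stratum A: (4900/18900)²·8.00²/1117 = 0.00385119
  stratum B: (6000/18900)²·12.23²/145 = 0.103959
  stratum C: (4500/18900)²·11.72²/445 = 0.0174983
  stratum D: (3500/18900)²·9.02²/819 = 0.00340676
V̂(ȳ_st) = 0.128716
SE(ȳ_st) = √0.128716 = 0.35877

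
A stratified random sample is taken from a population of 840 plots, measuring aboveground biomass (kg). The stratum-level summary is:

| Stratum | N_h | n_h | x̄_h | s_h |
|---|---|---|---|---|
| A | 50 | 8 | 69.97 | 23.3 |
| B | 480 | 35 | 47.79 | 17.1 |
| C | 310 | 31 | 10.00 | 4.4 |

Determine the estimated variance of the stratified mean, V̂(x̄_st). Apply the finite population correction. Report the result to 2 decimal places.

V̂(x̄_st) ≈ 2.81

V̂(x̄_st) = Σ W_h² (1 − n_h/N_h) s_h²/n_h, with W_h = N_h/N and N = 840:
  stratum A: (50/840)²·(1 − 8/50)·23.3²/8 = 0.201968
  stratum B: (480/840)²·(1 − 35/480)·17.1²/35 = 2.5291
  stratum C: (310/840)²·(1 − 31/310)·4.4²/31 = 0.076551
V̂(x̄_st) = 2.80762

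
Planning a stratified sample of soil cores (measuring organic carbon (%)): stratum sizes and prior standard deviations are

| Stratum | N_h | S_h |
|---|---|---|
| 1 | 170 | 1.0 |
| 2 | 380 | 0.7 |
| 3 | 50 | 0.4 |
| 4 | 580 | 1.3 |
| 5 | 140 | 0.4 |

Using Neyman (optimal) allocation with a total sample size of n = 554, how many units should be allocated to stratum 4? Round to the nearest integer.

330

Neyman allocation: n_h = n · N_h S_h / Σ N_i S_i, with n = 554.
  stratum 1: N_h·S_h = 170·1.0 = 170.00
  stratum 2: N_h·S_h = 380·0.7 = 266.00
  stratum 3: N_h·S_h = 50·0.4 = 20.00
  stratum 4: N_h·S_h = 580·1.3 = 754.00
  stratum 5: N_h·S_h = 140·0.4 = 56.00
Σ N_h S_h = 1266.00
n for stratum 4 = 554·754.00/1266.00 = 329.949 → 330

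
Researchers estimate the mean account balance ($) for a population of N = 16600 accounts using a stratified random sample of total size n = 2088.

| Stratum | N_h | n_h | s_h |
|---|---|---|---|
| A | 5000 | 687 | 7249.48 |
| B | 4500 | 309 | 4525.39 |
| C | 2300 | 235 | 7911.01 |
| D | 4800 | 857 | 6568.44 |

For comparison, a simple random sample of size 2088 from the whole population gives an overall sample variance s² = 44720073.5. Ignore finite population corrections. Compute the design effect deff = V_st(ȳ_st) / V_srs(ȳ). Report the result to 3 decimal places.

V̂(ȳ_st) = Σ W_h² s_h²/n_h, with W_h = N_h/N and N = 16600:
  stratum A: (5000/16600)²·7249.48²/687 = 6940.34
  stratum B: (4500/16600)²·4525.39²/309 = 4870.37
  stratum C: (2300/16600)²·7911.01²/235 = 5112.53
  stratum D: (4800/16600)²·6568.44²/857 = 4209.3
V_st = 21132.5
V_srs = s²/n = 44720073.5/2088 = 21417.7
deff = V_st / V_srs = 21132.5/21417.7 = 0.9867

deff ≈ 0.987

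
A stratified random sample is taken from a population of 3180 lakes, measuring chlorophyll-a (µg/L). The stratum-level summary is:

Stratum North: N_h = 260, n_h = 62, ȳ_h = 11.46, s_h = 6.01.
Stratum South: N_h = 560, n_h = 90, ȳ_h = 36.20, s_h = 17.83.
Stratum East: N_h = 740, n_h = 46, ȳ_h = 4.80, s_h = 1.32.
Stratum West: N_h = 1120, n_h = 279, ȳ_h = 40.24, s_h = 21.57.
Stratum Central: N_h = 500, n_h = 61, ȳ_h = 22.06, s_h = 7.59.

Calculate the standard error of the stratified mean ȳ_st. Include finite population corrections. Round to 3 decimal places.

SE(ȳ_st) ≈ 0.522

V̂(ȳ_st) = Σ W_h² (1 − n_h/N_h) s_h²/n_h, with W_h = N_h/N and N = 3180:
  stratum North: (260/3180)²·(1 − 62/260)·6.01²/62 = 0.0029658
  stratum South: (560/3180)²·(1 − 90/560)·17.83²/90 = 0.0919373
  stratum East: (740/3180)²·(1 − 46/740)·1.32²/46 = 0.00192365
  stratum West: (1120/3180)²·(1 − 279/1120)·21.57²/279 = 0.15533
  stratum Central: (500/3180)²·(1 − 61/500)·7.59²/61 = 0.0204991
V̂(ȳ_st) = 0.272656
SE(ȳ_st) = √0.272656 = 0.522165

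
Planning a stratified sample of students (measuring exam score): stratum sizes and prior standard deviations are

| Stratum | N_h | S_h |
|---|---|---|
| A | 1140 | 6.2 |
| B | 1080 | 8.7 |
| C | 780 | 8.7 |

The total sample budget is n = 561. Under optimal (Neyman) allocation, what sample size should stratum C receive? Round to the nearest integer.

164

Neyman allocation: n_h = n · N_h S_h / Σ N_i S_i, with n = 561.
  stratum A: N_h·S_h = 1140·6.2 = 7068.00
  stratum B: N_h·S_h = 1080·8.7 = 9396.00
  stratum C: N_h·S_h = 780·8.7 = 6786.00
Σ N_h S_h = 23250.00
n for stratum C = 561·6786.00/23250.00 = 163.740 → 164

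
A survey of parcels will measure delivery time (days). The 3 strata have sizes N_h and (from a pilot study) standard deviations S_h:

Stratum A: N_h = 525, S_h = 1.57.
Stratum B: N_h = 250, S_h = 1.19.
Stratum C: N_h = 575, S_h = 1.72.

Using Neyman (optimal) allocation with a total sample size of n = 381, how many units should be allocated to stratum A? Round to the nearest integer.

149

Neyman allocation: n_h = n · N_h S_h / Σ N_i S_i, with n = 381.
  stratum A: N_h·S_h = 525·1.57 = 824.25
  stratum B: N_h·S_h = 250·1.19 = 297.50
  stratum C: N_h·S_h = 575·1.72 = 989.00
Σ N_h S_h = 2110.75
n for stratum A = 381·824.25/2110.75 = 148.781 → 149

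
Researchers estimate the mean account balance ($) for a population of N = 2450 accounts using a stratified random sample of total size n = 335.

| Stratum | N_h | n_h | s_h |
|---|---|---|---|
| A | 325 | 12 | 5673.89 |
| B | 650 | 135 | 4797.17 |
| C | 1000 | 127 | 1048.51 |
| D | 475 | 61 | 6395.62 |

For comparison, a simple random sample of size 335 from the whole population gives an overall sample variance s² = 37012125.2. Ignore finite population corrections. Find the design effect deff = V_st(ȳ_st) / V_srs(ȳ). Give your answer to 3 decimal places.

V̂(ȳ_st) = Σ W_h² s_h²/n_h, with W_h = N_h/N and N = 2450:
  stratum A: (325/2450)²·5673.89²/12 = 47207.9
  stratum B: (650/2450)²·4797.17²/135 = 11998.6
  stratum C: (1000/2450)²·1048.51²/127 = 1442.15
  stratum D: (475/2450)²·6395.62²/61 = 25205.2
V_st = 85853.9
V_srs = s²/n = 37012125.2/335 = 110484
deff = V_st / V_srs = 85853.9/110484 = 0.7771

deff ≈ 0.777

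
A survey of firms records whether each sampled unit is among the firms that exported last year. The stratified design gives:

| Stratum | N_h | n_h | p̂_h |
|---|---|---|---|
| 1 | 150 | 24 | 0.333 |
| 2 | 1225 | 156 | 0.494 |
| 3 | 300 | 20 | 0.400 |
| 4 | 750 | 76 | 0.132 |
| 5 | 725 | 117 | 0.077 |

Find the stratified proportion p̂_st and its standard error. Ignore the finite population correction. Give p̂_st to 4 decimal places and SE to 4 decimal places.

p̂_st ≈ 0.2952, SE ≈ 0.0223

N = 3150; stratum weights W_h = N_h/N.
p̂_st = Σ W_h p̂_h = (150·0.333 + 1225·0.494 + 300·0.400 + 750·0.132 + 725·0.077)/3150 = 0.29521
V̂(p̂_st) = Σ W_h² p̂_h(1−p̂_h)/(n_h−1):
  stratum 1: (150/3150)²·0.333·0.667/23 = 2.1898e-05
  stratum 2: (1225/3150)²·0.494·0.506/155 = 0.000243892
  stratum 3: (300/3150)²·0.400·0.600/19 = 0.000114572
  stratum 4: (750/3150)²·0.132·0.868/75 = 8.66032e-05
  stratum 5: (725/3150)²·0.077·0.923/116 = 3.24556e-05
V̂(p̂_st) = 0.00049942; SE = √V̂ = 0.0223477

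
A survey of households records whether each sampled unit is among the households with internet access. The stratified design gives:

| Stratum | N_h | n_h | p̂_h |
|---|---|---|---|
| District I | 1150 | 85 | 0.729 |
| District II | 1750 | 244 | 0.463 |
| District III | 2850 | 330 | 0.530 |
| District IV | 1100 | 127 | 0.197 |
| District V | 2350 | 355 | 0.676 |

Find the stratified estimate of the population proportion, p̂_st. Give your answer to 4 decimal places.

p̂_st ≈ 0.5396

N = 9200; stratum weights W_h = N_h/N.
p̂_st = Σ W_h p̂_h = (1150·0.729 + 1750·0.463 + 2850·0.530 + 1100·0.197 + 2350·0.676)/9200 = 0.53961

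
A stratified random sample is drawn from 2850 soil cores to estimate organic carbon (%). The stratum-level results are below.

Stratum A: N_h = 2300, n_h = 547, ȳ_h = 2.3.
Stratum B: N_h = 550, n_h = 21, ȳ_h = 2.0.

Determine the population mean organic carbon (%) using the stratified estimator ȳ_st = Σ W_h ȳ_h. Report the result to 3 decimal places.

ȳ_st ≈ 2.242

N = Σ N_h = 2850. Stratum weights W_h = N_h/N.
ȳ_st = (2300·2.3 + 550·2.0) / 2850 = 2.24211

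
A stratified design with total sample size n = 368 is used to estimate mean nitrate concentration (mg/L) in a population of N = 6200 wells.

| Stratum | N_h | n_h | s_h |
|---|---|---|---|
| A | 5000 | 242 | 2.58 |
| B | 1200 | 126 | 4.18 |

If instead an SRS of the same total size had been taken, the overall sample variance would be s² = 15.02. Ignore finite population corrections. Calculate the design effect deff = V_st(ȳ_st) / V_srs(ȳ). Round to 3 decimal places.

deff ≈ 0.566

V̂(ȳ_st) = Σ W_h² s_h²/n_h, with W_h = N_h/N and N = 6200:
  stratum A: (5000/6200)²·2.58²/242 = 0.0178888
  stratum B: (1200/6200)²·4.18²/126 = 0.00519471
V_st = 0.0230835
V_srs = s²/n = 15.02/368 = 0.0408152
deff = V_st / V_srs = 0.0230835/0.0408152 = 0.5656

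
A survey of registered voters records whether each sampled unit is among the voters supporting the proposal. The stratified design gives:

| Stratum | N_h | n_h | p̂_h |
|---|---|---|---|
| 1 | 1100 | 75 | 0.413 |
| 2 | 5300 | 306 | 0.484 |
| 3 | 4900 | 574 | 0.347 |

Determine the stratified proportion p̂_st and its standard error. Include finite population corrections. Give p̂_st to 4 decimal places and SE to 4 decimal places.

N = 11300; stratum weights W_h = N_h/N.
p̂_st = Σ W_h p̂_h = (1100·0.413 + 5300·0.484 + 4900·0.347)/11300 = 0.41768
V̂(p̂_st) = Σ W_h² (1 − n_h/N_h) p̂_h(1−p̂_h)/(n_h−1):
  stratum 1: (1100/11300)²·(1 − 75/1100)·0.413·0.587/74 = 2.89278e-05
  stratum 2: (5300/11300)²·(1 − 306/5300)·0.484·0.516/305 = 0.000169732
  stratum 3: (4900/11300)²·(1 − 574/4900)·0.347·0.653/573 = 6.56468e-05
V̂(p̂_st) = 0.000264306; SE = √V̂ = 0.0162575

p̂_st ≈ 0.4177, SE ≈ 0.0163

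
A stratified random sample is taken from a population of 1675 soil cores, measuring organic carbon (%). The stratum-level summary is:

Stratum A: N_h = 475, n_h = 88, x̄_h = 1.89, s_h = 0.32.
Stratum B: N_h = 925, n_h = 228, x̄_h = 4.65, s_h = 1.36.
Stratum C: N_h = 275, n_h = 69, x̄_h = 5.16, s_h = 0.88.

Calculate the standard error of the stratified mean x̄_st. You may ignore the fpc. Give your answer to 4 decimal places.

SE(x̄_st) ≈ 0.0536

V̂(x̄_st) = Σ W_h² s_h²/n_h, with W_h = N_h/N and N = 1675:
  stratum A: (475/1675)²·0.32²/88 = 9.35782e-05
  stratum B: (925/1675)²·1.36²/228 = 0.00247398
  stratum C: (275/1675)²·0.88²/69 = 0.000302519
V̂(x̄_st) = 0.00287008
SE(x̄_st) = √0.00287008 = 0.0535731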